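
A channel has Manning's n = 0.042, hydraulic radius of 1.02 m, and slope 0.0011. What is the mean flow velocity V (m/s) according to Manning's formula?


Manning's equation gives V = (1/n) * R^(2/3) * S^(1/2).
First, compute R^(2/3) = 1.02^(2/3) = 1.0133.
Next, S^(1/2) = 0.0011^(1/2) = 0.033166.
Then 1/n = 1/0.042 = 23.81.
V = 23.81 * 1.0133 * 0.033166 = 0.8002 m/s.

0.8002


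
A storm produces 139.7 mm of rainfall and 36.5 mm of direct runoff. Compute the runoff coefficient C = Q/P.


The runoff coefficient C = runoff depth / rainfall depth.
C = 36.5 / 139.7
  = 0.2613.

0.2613


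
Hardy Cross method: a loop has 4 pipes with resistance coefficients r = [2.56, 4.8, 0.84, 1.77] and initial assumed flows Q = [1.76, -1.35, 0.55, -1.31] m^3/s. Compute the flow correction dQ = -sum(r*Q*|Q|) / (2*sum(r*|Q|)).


Numerator terms (r*Q*|Q|): 2.56*1.76*|1.76| = 7.9299; 4.8*-1.35*|-1.35| = -8.748; 0.84*0.55*|0.55| = 0.2541; 1.77*-1.31*|-1.31| = -3.0375.
Sum of numerator = -3.6015.
Denominator terms (r*|Q|): 2.56*|1.76| = 4.5056; 4.8*|-1.35| = 6.48; 0.84*|0.55| = 0.462; 1.77*|-1.31| = 2.3187.
2 * sum of denominator = 2 * 13.7663 = 27.5326.
dQ = --3.6015 / 27.5326 = 0.1308 m^3/s.

0.1308


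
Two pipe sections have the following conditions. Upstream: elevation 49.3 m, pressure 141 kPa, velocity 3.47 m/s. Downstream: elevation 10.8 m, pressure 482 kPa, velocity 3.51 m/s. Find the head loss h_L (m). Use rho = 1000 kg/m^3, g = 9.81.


Total head at each section: H = z + p/(rho*g) + V^2/(2g).
H1 = 49.3 + 141*1000/(1000*9.81) + 3.47^2/(2*9.81)
   = 49.3 + 14.373 + 0.6137
   = 64.287 m.
H2 = 10.8 + 482*1000/(1000*9.81) + 3.51^2/(2*9.81)
   = 10.8 + 49.134 + 0.6279
   = 60.561 m.
h_L = H1 - H2 = 64.287 - 60.561 = 3.725 m.

3.725


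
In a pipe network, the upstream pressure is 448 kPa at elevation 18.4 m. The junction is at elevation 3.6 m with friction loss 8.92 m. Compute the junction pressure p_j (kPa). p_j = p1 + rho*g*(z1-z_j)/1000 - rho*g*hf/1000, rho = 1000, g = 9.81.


Junction pressure: p_j = p1 + rho*g*(z1 - z_j)/1000 - rho*g*hf/1000.
Elevation term = 1000*9.81*(18.4 - 3.6)/1000 = 145.188 kPa.
Friction term = 1000*9.81*8.92/1000 = 87.505 kPa.
p_j = 448 + 145.188 - 87.505 = 505.68 kPa.

505.68


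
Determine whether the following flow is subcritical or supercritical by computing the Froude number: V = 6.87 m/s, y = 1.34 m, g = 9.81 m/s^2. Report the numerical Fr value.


The Froude number is defined as Fr = V / sqrt(g*y).
g*y = 9.81 * 1.34 = 13.1454.
sqrt(g*y) = sqrt(13.1454) = 3.6257.
Fr = 6.87 / 3.6257 = 1.8948.
Since Fr > 1, the flow is supercritical.

1.8948


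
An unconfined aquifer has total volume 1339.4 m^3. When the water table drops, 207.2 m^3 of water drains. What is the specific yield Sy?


Specific yield Sy = Volume drained / Total volume.
Sy = 207.2 / 1339.4
   = 0.1547.

0.1547


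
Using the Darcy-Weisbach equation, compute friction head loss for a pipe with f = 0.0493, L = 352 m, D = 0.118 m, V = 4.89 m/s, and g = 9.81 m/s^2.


Darcy-Weisbach equation: h_f = f * (L/D) * V^2/(2g).
f * L/D = 0.0493 * 352/0.118 = 147.0644.
V^2/(2g) = 4.89^2 / (2*9.81) = 23.9121 / 19.62 = 1.2188 m.
h_f = 147.0644 * 1.2188 = 179.236 m.

179.236


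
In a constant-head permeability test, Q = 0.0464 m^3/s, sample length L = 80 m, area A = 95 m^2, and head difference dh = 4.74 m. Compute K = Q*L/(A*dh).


From K = Q*L / (A*dh):
Numerator: Q*L = 0.0464 * 80 = 3.712.
Denominator: A*dh = 95 * 4.74 = 450.3.
K = 3.712 / 450.3 = 0.008243 m/s.

0.008243


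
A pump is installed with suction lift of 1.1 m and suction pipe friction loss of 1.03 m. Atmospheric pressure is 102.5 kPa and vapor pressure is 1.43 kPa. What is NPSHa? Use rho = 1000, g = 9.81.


NPSHa = p_atm/(rho*g) - z_s - hf_s - p_vap/(rho*g).
p_atm/(rho*g) = 102.5*1000 / (1000*9.81) = 10.449 m.
p_vap/(rho*g) = 1.43*1000 / (1000*9.81) = 0.146 m.
NPSHa = 10.449 - 1.1 - 1.03 - 0.146
      = 8.17 m.

8.17


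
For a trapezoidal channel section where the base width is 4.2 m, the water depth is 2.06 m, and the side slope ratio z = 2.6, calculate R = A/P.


For a trapezoidal section with side slope z:
A = (b + z*y)*y = (4.2 + 2.6*2.06)*2.06 = 19.685 m^2.
P = b + 2*y*sqrt(1 + z^2) = 4.2 + 2*2.06*sqrt(1 + 2.6^2) = 15.677 m.
R = A/P = 19.685 / 15.677 = 1.2557 m.

1.2557


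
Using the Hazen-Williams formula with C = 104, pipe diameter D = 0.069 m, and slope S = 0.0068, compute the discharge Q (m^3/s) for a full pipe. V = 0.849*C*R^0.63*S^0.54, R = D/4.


For a full circular pipe, R = D/4 = 0.069/4 = 0.0173 m.
V = 0.849 * 104 * 0.0173^0.63 * 0.0068^0.54
  = 0.849 * 104 * 0.077478 * 0.067539
  = 0.462 m/s.
Pipe area A = pi*D^2/4 = pi*0.069^2/4 = 0.0037 m^2.
Q = A * V = 0.0037 * 0.462 = 0.0017 m^3/s.

0.0017


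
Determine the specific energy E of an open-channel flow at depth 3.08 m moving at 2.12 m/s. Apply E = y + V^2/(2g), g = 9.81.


Specific energy E = y + V^2/(2g).
Velocity head = V^2/(2g) = 2.12^2 / (2*9.81) = 4.4944 / 19.62 = 0.2291 m.
E = 3.08 + 0.2291 = 3.3091 m.

3.3091


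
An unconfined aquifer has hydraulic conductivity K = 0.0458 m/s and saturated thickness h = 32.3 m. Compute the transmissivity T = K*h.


Transmissivity is defined as T = K * h.
T = 0.0458 * 32.3
  = 1.4793 m^2/s.

1.4793


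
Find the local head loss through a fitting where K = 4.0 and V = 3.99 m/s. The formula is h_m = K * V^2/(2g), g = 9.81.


Minor loss formula: h_m = K * V^2/(2g).
V^2 = 3.99^2 = 15.9201.
V^2/(2g) = 15.9201 / 19.62 = 0.8114 m.
h_m = 4.0 * 0.8114 = 3.2457 m.

3.2457


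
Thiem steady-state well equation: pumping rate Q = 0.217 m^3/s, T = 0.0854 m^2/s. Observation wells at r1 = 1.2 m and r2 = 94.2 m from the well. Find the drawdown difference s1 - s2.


Thiem equation: s1 - s2 = Q/(2*pi*T) * ln(r2/r1).
ln(r2/r1) = ln(94.2/1.2) = 4.3631.
Q/(2*pi*T) = 0.217 / (2*pi*0.0854) = 0.217 / 0.5366 = 0.4044.
s1 - s2 = 0.4044 * 4.3631 = 1.7645 m.

1.7645


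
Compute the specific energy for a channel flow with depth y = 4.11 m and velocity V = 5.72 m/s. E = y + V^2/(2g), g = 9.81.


Specific energy E = y + V^2/(2g).
Velocity head = V^2/(2g) = 5.72^2 / (2*9.81) = 32.7184 / 19.62 = 1.6676 m.
E = 4.11 + 1.6676 = 5.7776 m.

5.7776


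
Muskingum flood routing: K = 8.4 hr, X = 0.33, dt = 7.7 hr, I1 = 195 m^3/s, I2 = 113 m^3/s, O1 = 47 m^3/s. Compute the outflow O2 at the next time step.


Muskingum coefficients:
denom = 2*K*(1-X) + dt = 2*8.4*(1-0.33) + 7.7 = 18.956.
C0 = (dt - 2*K*X)/denom = (7.7 - 2*8.4*0.33)/18.956 = 0.1137.
C1 = (dt + 2*K*X)/denom = (7.7 + 2*8.4*0.33)/18.956 = 0.6987.
C2 = (2*K*(1-X) - dt)/denom = 0.1876.
O2 = C0*I2 + C1*I1 + C2*O1
   = 0.1137*113 + 0.6987*195 + 0.1876*47
   = 157.91 m^3/s.

157.91


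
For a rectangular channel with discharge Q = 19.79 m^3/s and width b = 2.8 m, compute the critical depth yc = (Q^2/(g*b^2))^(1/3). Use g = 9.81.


Using yc = (Q^2 / (g * b^2))^(1/3):
Q^2 = 19.79^2 = 391.64.
g * b^2 = 9.81 * 2.8^2 = 9.81 * 7.84 = 76.91.
Q^2 / (g*b^2) = 391.64 / 76.91 = 5.0922.
yc = 5.0922^(1/3) = 1.7204 m.

1.7204


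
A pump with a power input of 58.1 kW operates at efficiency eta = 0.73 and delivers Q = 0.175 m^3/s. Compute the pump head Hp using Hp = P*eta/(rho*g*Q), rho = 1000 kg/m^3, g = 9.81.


Pump head formula: Hp = P * eta / (rho * g * Q).
Numerator: P * eta = 58.1 * 1000 * 0.73 = 42413.0 W.
Denominator: rho * g * Q = 1000 * 9.81 * 0.175 = 1716.75.
Hp = 42413.0 / 1716.75 = 24.71 m.

24.71


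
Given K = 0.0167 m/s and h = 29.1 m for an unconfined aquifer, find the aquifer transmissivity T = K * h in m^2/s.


Transmissivity is defined as T = K * h.
T = 0.0167 * 29.1
  = 0.486 m^2/s.

0.486


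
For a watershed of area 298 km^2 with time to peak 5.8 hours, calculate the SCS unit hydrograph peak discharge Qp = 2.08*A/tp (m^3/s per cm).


SCS formula: Qp = 2.08 * A / tp.
Qp = 2.08 * 298 / 5.8
   = 619.84 / 5.8
   = 106.87 m^3/s per cm.

106.87


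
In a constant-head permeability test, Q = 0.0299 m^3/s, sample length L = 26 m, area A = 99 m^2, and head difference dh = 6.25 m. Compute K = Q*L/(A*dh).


From K = Q*L / (A*dh):
Numerator: Q*L = 0.0299 * 26 = 0.7774.
Denominator: A*dh = 99 * 6.25 = 618.75.
K = 0.7774 / 618.75 = 0.001256 m/s.

0.001256


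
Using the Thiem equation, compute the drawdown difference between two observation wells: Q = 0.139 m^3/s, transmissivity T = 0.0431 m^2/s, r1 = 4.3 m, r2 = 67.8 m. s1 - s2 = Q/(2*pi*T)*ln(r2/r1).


Thiem equation: s1 - s2 = Q/(2*pi*T) * ln(r2/r1).
ln(r2/r1) = ln(67.8/4.3) = 2.7579.
Q/(2*pi*T) = 0.139 / (2*pi*0.0431) = 0.139 / 0.2708 = 0.5133.
s1 - s2 = 0.5133 * 2.7579 = 1.4156 m.

1.4156


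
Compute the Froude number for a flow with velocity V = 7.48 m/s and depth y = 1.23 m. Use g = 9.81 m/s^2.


The Froude number is defined as Fr = V / sqrt(g*y).
g*y = 9.81 * 1.23 = 12.0663.
sqrt(g*y) = sqrt(12.0663) = 3.4737.
Fr = 7.48 / 3.4737 = 2.1533.

2.1533


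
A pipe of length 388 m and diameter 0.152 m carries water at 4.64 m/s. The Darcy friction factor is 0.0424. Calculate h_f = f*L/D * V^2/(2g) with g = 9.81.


Darcy-Weisbach equation: h_f = f * (L/D) * V^2/(2g).
f * L/D = 0.0424 * 388/0.152 = 108.2316.
V^2/(2g) = 4.64^2 / (2*9.81) = 21.5296 / 19.62 = 1.0973 m.
h_f = 108.2316 * 1.0973 = 118.766 m.

118.766


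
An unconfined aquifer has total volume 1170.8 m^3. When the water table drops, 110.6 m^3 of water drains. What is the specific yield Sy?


Specific yield Sy = Volume drained / Total volume.
Sy = 110.6 / 1170.8
   = 0.0945.

0.0945


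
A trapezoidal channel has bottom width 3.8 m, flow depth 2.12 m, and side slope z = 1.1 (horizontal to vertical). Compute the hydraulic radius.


For a trapezoidal section with side slope z:
A = (b + z*y)*y = (3.8 + 1.1*2.12)*2.12 = 13.0 m^2.
P = b + 2*y*sqrt(1 + z^2) = 3.8 + 2*2.12*sqrt(1 + 1.1^2) = 10.103 m.
R = A/P = 13.0 / 10.103 = 1.2867 m.

1.2867


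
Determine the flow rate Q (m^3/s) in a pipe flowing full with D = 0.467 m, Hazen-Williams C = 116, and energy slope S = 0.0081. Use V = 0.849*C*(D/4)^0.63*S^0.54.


For a full circular pipe, R = D/4 = 0.467/4 = 0.1168 m.
V = 0.849 * 116 * 0.1168^0.63 * 0.0081^0.54
  = 0.849 * 116 * 0.258447 * 0.07423
  = 1.8894 m/s.
Pipe area A = pi*D^2/4 = pi*0.467^2/4 = 0.1713 m^2.
Q = A * V = 0.1713 * 1.8894 = 0.3236 m^3/s.

0.3236


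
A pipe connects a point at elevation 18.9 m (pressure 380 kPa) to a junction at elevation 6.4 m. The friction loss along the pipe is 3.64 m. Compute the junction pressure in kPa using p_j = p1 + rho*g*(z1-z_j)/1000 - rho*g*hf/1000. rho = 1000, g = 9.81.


Junction pressure: p_j = p1 + rho*g*(z1 - z_j)/1000 - rho*g*hf/1000.
Elevation term = 1000*9.81*(18.9 - 6.4)/1000 = 122.625 kPa.
Friction term = 1000*9.81*3.64/1000 = 35.708 kPa.
p_j = 380 + 122.625 - 35.708 = 466.92 kPa.

466.92


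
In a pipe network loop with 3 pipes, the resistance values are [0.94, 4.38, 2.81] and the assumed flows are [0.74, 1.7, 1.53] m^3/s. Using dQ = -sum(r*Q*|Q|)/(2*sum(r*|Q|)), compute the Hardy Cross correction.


Numerator terms (r*Q*|Q|): 0.94*0.74*|0.74| = 0.5147; 4.38*1.7*|1.7| = 12.6582; 2.81*1.53*|1.53| = 6.5779.
Sum of numerator = 19.7509.
Denominator terms (r*|Q|): 0.94*|0.74| = 0.6956; 4.38*|1.7| = 7.446; 2.81*|1.53| = 4.2993.
2 * sum of denominator = 2 * 12.4409 = 24.8818.
dQ = -19.7509 / 24.8818 = -0.7938 m^3/s.

-0.7938


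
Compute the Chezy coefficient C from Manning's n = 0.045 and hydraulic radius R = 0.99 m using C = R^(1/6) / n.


The Chezy coefficient relates to Manning's n through C = R^(1/6) / n.
R^(1/6) = 0.99^(1/6) = 0.998326.
C = 0.998326 / 0.045 = 22.19 m^(1/2)/s.

22.19


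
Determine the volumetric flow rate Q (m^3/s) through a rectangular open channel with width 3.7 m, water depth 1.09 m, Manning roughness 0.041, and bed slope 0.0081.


For a rectangular channel, the cross-sectional area A = b * y = 3.7 * 1.09 = 4.03 m^2.
The wetted perimeter P = b + 2y = 3.7 + 2*1.09 = 5.88 m.
Hydraulic radius R = A/P = 4.03/5.88 = 0.6859 m.
Velocity V = (1/n)*R^(2/3)*S^(1/2) = (1/0.041)*0.6859^(2/3)*0.0081^(1/2) = 1.7072 m/s.
Discharge Q = A * V = 4.03 * 1.7072 = 6.885 m^3/s.

6.885


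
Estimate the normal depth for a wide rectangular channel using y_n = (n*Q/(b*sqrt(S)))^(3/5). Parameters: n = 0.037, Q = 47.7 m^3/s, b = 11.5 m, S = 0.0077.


We use the wide-channel approximation y_n = (n*Q/(b*sqrt(S)))^(3/5).
sqrt(S) = sqrt(0.0077) = 0.08775.
Numerator: n*Q = 0.037 * 47.7 = 1.7649.
Denominator: b*sqrt(S) = 11.5 * 0.08775 = 1.009125.
arg = 1.7489.
y_n = 1.7489^(3/5) = 1.3985 m.

1.3985


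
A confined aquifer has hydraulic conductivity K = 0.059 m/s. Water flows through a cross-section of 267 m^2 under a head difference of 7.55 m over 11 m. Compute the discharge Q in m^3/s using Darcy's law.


Darcy's law: Q = K * A * i, where i = dh/L.
Hydraulic gradient i = 7.55 / 11 = 0.686364.
Q = 0.059 * 267 * 0.686364
  = 10.8123 m^3/s.

10.8123


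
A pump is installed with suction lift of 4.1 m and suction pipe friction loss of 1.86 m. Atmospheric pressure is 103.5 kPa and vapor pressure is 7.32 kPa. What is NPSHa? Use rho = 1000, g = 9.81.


NPSHa = p_atm/(rho*g) - z_s - hf_s - p_vap/(rho*g).
p_atm/(rho*g) = 103.5*1000 / (1000*9.81) = 10.55 m.
p_vap/(rho*g) = 7.32*1000 / (1000*9.81) = 0.746 m.
NPSHa = 10.55 - 4.1 - 1.86 - 0.746
      = 3.84 m.

3.84


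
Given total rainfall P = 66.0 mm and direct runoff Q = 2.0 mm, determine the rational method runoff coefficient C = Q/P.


The runoff coefficient C = runoff depth / rainfall depth.
C = 2.0 / 66.0
  = 0.0303.

0.0303


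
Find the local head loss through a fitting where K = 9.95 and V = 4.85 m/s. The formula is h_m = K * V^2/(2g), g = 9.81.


Minor loss formula: h_m = K * V^2/(2g).
V^2 = 4.85^2 = 23.5225.
V^2/(2g) = 23.5225 / 19.62 = 1.1989 m.
h_m = 9.95 * 1.1989 = 11.9291 m.

11.9291


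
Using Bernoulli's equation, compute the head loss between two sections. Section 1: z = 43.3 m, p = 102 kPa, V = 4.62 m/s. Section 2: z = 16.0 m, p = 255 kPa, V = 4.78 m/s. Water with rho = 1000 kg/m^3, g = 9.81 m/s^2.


Total head at each section: H = z + p/(rho*g) + V^2/(2g).
H1 = 43.3 + 102*1000/(1000*9.81) + 4.62^2/(2*9.81)
   = 43.3 + 10.398 + 1.0879
   = 54.785 m.
H2 = 16.0 + 255*1000/(1000*9.81) + 4.78^2/(2*9.81)
   = 16.0 + 25.994 + 1.1645
   = 43.158 m.
h_L = H1 - H2 = 54.785 - 43.158 = 11.627 m.

11.627


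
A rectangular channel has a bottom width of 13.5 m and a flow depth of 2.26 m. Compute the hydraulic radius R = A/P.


For a rectangular section:
Flow area A = b * y = 13.5 * 2.26 = 30.51 m^2.
Wetted perimeter P = b + 2y = 13.5 + 2*2.26 = 18.02 m.
Hydraulic radius R = A/P = 30.51 / 18.02 = 1.6931 m.

1.6931


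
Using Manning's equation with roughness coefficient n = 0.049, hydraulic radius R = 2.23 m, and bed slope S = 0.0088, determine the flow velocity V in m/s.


Manning's equation gives V = (1/n) * R^(2/3) * S^(1/2).
First, compute R^(2/3) = 2.23^(2/3) = 1.7069.
Next, S^(1/2) = 0.0088^(1/2) = 0.093808.
Then 1/n = 1/0.049 = 20.41.
V = 20.41 * 1.7069 * 0.093808 = 3.2677 m/s.

3.2677


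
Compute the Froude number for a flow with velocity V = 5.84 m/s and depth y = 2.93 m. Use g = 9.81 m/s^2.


The Froude number is defined as Fr = V / sqrt(g*y).
g*y = 9.81 * 2.93 = 28.7433.
sqrt(g*y) = sqrt(28.7433) = 5.3613.
Fr = 5.84 / 5.3613 = 1.0893.

1.0893


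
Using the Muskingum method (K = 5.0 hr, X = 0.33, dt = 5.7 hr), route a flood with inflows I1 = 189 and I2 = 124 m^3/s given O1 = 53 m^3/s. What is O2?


Muskingum coefficients:
denom = 2*K*(1-X) + dt = 2*5.0*(1-0.33) + 5.7 = 12.4.
C0 = (dt - 2*K*X)/denom = (5.7 - 2*5.0*0.33)/12.4 = 0.1935.
C1 = (dt + 2*K*X)/denom = (5.7 + 2*5.0*0.33)/12.4 = 0.7258.
C2 = (2*K*(1-X) - dt)/denom = 0.0806.
O2 = C0*I2 + C1*I1 + C2*O1
   = 0.1935*124 + 0.7258*189 + 0.0806*53
   = 165.45 m^3/s.

165.45


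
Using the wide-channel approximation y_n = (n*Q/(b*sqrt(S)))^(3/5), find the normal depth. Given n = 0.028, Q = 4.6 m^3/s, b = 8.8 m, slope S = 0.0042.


We use the wide-channel approximation y_n = (n*Q/(b*sqrt(S)))^(3/5).
sqrt(S) = sqrt(0.0042) = 0.064807.
Numerator: n*Q = 0.028 * 4.6 = 0.1288.
Denominator: b*sqrt(S) = 8.8 * 0.064807 = 0.570302.
arg = 0.2258.
y_n = 0.2258^(3/5) = 0.4095 m.

0.4095


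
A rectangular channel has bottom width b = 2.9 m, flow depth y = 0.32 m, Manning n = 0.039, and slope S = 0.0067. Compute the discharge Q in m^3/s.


For a rectangular channel, the cross-sectional area A = b * y = 2.9 * 0.32 = 0.93 m^2.
The wetted perimeter P = b + 2y = 2.9 + 2*0.32 = 3.54 m.
Hydraulic radius R = A/P = 0.93/3.54 = 0.2621 m.
Velocity V = (1/n)*R^(2/3)*S^(1/2) = (1/0.039)*0.2621^(2/3)*0.0067^(1/2) = 0.8597 m/s.
Discharge Q = A * V = 0.93 * 0.8597 = 0.798 m^3/s.

0.798


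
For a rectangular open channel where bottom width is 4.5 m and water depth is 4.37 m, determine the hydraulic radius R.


For a rectangular section:
Flow area A = b * y = 4.5 * 4.37 = 19.66 m^2.
Wetted perimeter P = b + 2y = 4.5 + 2*4.37 = 13.24 m.
Hydraulic radius R = A/P = 19.66 / 13.24 = 1.4853 m.

1.4853


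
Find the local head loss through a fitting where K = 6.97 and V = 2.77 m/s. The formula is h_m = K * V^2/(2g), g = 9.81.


Minor loss formula: h_m = K * V^2/(2g).
V^2 = 2.77^2 = 7.6729.
V^2/(2g) = 7.6729 / 19.62 = 0.3911 m.
h_m = 6.97 * 0.3911 = 2.7258 m.

2.7258


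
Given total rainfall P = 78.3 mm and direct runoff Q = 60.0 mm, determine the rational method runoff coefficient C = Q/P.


The runoff coefficient C = runoff depth / rainfall depth.
C = 60.0 / 78.3
  = 0.7663.

0.7663


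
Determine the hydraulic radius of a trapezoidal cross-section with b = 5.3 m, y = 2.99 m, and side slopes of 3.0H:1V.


For a trapezoidal section with side slope z:
A = (b + z*y)*y = (5.3 + 3.0*2.99)*2.99 = 42.667 m^2.
P = b + 2*y*sqrt(1 + z^2) = 5.3 + 2*2.99*sqrt(1 + 3.0^2) = 24.21 m.
R = A/P = 42.667 / 24.21 = 1.7624 m.

1.7624


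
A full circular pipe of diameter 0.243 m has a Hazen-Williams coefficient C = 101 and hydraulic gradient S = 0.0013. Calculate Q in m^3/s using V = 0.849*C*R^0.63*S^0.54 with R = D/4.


For a full circular pipe, R = D/4 = 0.243/4 = 0.0607 m.
V = 0.849 * 101 * 0.0607^0.63 * 0.0013^0.54
  = 0.849 * 101 * 0.171251 * 0.027639
  = 0.4059 m/s.
Pipe area A = pi*D^2/4 = pi*0.243^2/4 = 0.0464 m^2.
Q = A * V = 0.0464 * 0.4059 = 0.0188 m^3/s.

0.0188


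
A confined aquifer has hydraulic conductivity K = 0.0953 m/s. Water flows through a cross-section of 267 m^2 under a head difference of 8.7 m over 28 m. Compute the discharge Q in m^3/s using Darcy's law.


Darcy's law: Q = K * A * i, where i = dh/L.
Hydraulic gradient i = 8.7 / 28 = 0.310714.
Q = 0.0953 * 267 * 0.310714
  = 7.9062 m^3/s.

7.9062


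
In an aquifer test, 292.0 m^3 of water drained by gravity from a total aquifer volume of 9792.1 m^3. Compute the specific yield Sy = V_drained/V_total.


Specific yield Sy = Volume drained / Total volume.
Sy = 292.0 / 9792.1
   = 0.0298.

0.0298


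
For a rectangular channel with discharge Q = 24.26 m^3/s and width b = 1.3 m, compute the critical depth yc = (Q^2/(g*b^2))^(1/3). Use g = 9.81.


Using yc = (Q^2 / (g * b^2))^(1/3):
Q^2 = 24.26^2 = 588.55.
g * b^2 = 9.81 * 1.3^2 = 9.81 * 1.69 = 16.58.
Q^2 / (g*b^2) = 588.55 / 16.58 = 35.4976.
yc = 35.4976^(1/3) = 3.2866 m.

3.2866


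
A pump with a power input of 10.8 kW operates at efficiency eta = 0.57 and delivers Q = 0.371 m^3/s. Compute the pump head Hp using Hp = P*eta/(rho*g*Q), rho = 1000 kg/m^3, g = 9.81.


Pump head formula: Hp = P * eta / (rho * g * Q).
Numerator: P * eta = 10.8 * 1000 * 0.57 = 6156.0 W.
Denominator: rho * g * Q = 1000 * 9.81 * 0.371 = 3639.51.
Hp = 6156.0 / 3639.51 = 1.69 m.

1.69


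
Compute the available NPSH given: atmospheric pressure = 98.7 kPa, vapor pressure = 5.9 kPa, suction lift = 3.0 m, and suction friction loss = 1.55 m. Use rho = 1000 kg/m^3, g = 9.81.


NPSHa = p_atm/(rho*g) - z_s - hf_s - p_vap/(rho*g).
p_atm/(rho*g) = 98.7*1000 / (1000*9.81) = 10.061 m.
p_vap/(rho*g) = 5.9*1000 / (1000*9.81) = 0.601 m.
NPSHa = 10.061 - 3.0 - 1.55 - 0.601
      = 4.91 m.

4.91


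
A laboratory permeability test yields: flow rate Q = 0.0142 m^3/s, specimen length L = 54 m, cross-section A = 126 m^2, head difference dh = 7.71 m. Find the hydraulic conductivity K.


From K = Q*L / (A*dh):
Numerator: Q*L = 0.0142 * 54 = 0.7668.
Denominator: A*dh = 126 * 7.71 = 971.46.
K = 0.7668 / 971.46 = 0.000789 m/s.

0.000789


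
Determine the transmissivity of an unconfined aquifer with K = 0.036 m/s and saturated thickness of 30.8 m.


Transmissivity is defined as T = K * h.
T = 0.036 * 30.8
  = 1.1088 m^2/s.

1.1088


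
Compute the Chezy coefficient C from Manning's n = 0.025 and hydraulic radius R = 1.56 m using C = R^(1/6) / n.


The Chezy coefficient relates to Manning's n through C = R^(1/6) / n.
R^(1/6) = 1.56^(1/6) = 1.07693.
C = 1.07693 / 0.025 = 43.08 m^(1/2)/s.

43.08


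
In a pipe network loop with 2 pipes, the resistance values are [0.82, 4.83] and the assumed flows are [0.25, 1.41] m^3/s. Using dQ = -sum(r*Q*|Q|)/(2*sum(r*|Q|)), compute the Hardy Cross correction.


Numerator terms (r*Q*|Q|): 0.82*0.25*|0.25| = 0.0512; 4.83*1.41*|1.41| = 9.6025.
Sum of numerator = 9.6538.
Denominator terms (r*|Q|): 0.82*|0.25| = 0.205; 4.83*|1.41| = 6.8103.
2 * sum of denominator = 2 * 7.0153 = 14.0306.
dQ = -9.6538 / 14.0306 = -0.6881 m^3/s.

-0.6881


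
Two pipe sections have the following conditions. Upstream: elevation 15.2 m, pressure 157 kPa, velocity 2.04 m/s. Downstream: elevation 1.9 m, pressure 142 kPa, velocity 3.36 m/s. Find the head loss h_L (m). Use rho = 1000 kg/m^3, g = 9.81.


Total head at each section: H = z + p/(rho*g) + V^2/(2g).
H1 = 15.2 + 157*1000/(1000*9.81) + 2.04^2/(2*9.81)
   = 15.2 + 16.004 + 0.2121
   = 31.416 m.
H2 = 1.9 + 142*1000/(1000*9.81) + 3.36^2/(2*9.81)
   = 1.9 + 14.475 + 0.5754
   = 16.95 m.
h_L = H1 - H2 = 31.416 - 16.95 = 14.466 m.

14.466


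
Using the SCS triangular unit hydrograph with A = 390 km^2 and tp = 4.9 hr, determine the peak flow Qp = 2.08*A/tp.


SCS formula: Qp = 2.08 * A / tp.
Qp = 2.08 * 390 / 4.9
   = 811.2 / 4.9
   = 165.55 m^3/s per cm.

165.55


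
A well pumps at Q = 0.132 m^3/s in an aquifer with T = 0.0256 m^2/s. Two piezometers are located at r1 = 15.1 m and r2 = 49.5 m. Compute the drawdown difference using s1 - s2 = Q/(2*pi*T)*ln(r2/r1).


Thiem equation: s1 - s2 = Q/(2*pi*T) * ln(r2/r1).
ln(r2/r1) = ln(49.5/15.1) = 1.1873.
Q/(2*pi*T) = 0.132 / (2*pi*0.0256) = 0.132 / 0.1608 = 0.8206.
s1 - s2 = 0.8206 * 1.1873 = 0.9743 m.

0.9743


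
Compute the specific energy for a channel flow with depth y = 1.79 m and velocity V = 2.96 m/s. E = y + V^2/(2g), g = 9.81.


Specific energy E = y + V^2/(2g).
Velocity head = V^2/(2g) = 2.96^2 / (2*9.81) = 8.7616 / 19.62 = 0.4466 m.
E = 1.79 + 0.4466 = 2.2366 m.

2.2366


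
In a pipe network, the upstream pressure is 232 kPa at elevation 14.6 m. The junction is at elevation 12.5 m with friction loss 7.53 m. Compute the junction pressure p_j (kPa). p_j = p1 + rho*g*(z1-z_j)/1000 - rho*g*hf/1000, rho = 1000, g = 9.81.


Junction pressure: p_j = p1 + rho*g*(z1 - z_j)/1000 - rho*g*hf/1000.
Elevation term = 1000*9.81*(14.6 - 12.5)/1000 = 20.601 kPa.
Friction term = 1000*9.81*7.53/1000 = 73.869 kPa.
p_j = 232 + 20.601 - 73.869 = 178.73 kPa.

178.73


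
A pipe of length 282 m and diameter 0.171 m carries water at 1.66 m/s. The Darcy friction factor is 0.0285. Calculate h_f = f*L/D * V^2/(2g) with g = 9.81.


Darcy-Weisbach equation: h_f = f * (L/D) * V^2/(2g).
f * L/D = 0.0285 * 282/0.171 = 47.0.
V^2/(2g) = 1.66^2 / (2*9.81) = 2.7556 / 19.62 = 0.1404 m.
h_f = 47.0 * 0.1404 = 6.601 m.

6.601


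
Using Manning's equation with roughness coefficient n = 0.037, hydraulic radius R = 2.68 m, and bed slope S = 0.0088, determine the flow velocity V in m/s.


Manning's equation gives V = (1/n) * R^(2/3) * S^(1/2).
First, compute R^(2/3) = 2.68^(2/3) = 1.9294.
Next, S^(1/2) = 0.0088^(1/2) = 0.093808.
Then 1/n = 1/0.037 = 27.03.
V = 27.03 * 1.9294 * 0.093808 = 4.8917 m/s.

4.8917


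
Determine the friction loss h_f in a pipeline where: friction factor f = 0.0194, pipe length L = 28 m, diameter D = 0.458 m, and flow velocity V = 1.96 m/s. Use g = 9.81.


Darcy-Weisbach equation: h_f = f * (L/D) * V^2/(2g).
f * L/D = 0.0194 * 28/0.458 = 1.186.
V^2/(2g) = 1.96^2 / (2*9.81) = 3.8416 / 19.62 = 0.1958 m.
h_f = 1.186 * 0.1958 = 0.232 m.

0.232


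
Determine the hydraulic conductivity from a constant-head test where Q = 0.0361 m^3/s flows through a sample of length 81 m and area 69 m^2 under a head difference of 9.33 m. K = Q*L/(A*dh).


From K = Q*L / (A*dh):
Numerator: Q*L = 0.0361 * 81 = 2.9241.
Denominator: A*dh = 69 * 9.33 = 643.77.
K = 2.9241 / 643.77 = 0.004542 m/s.

0.004542


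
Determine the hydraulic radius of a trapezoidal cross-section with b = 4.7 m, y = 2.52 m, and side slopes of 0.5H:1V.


For a trapezoidal section with side slope z:
A = (b + z*y)*y = (4.7 + 0.5*2.52)*2.52 = 15.019 m^2.
P = b + 2*y*sqrt(1 + z^2) = 4.7 + 2*2.52*sqrt(1 + 0.5^2) = 10.335 m.
R = A/P = 15.019 / 10.335 = 1.4533 m.

1.4533


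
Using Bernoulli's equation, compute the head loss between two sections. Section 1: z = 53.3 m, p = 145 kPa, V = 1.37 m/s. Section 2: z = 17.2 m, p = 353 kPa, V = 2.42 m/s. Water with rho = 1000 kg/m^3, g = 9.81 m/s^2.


Total head at each section: H = z + p/(rho*g) + V^2/(2g).
H1 = 53.3 + 145*1000/(1000*9.81) + 1.37^2/(2*9.81)
   = 53.3 + 14.781 + 0.0957
   = 68.176 m.
H2 = 17.2 + 353*1000/(1000*9.81) + 2.42^2/(2*9.81)
   = 17.2 + 35.984 + 0.2985
   = 53.482 m.
h_L = H1 - H2 = 68.176 - 53.482 = 14.694 m.

14.694


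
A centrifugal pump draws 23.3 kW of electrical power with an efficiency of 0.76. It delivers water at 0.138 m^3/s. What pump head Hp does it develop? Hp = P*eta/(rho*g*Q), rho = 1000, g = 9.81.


Pump head formula: Hp = P * eta / (rho * g * Q).
Numerator: P * eta = 23.3 * 1000 * 0.76 = 17708.0 W.
Denominator: rho * g * Q = 1000 * 9.81 * 0.138 = 1353.78.
Hp = 17708.0 / 1353.78 = 13.08 m.

13.08


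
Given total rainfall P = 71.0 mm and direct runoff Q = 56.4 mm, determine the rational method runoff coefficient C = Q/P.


The runoff coefficient C = runoff depth / rainfall depth.
C = 56.4 / 71.0
  = 0.7944.

0.7944


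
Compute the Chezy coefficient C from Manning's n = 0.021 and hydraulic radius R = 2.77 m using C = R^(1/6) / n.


The Chezy coefficient relates to Manning's n through C = R^(1/6) / n.
R^(1/6) = 2.77^(1/6) = 1.185077.
C = 1.185077 / 0.021 = 56.43 m^(1/2)/s.

56.43


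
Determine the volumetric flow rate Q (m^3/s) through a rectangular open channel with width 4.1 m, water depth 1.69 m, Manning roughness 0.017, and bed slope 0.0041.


For a rectangular channel, the cross-sectional area A = b * y = 4.1 * 1.69 = 6.93 m^2.
The wetted perimeter P = b + 2y = 4.1 + 2*1.69 = 7.48 m.
Hydraulic radius R = A/P = 6.93/7.48 = 0.9263 m.
Velocity V = (1/n)*R^(2/3)*S^(1/2) = (1/0.017)*0.9263^(2/3)*0.0041^(1/2) = 3.5792 m/s.
Discharge Q = A * V = 6.93 * 3.5792 = 24.8 m^3/s.

24.8


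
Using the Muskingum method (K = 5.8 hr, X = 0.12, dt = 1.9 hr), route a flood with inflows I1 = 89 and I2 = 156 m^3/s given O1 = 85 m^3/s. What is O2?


Muskingum coefficients:
denom = 2*K*(1-X) + dt = 2*5.8*(1-0.12) + 1.9 = 12.108.
C0 = (dt - 2*K*X)/denom = (1.9 - 2*5.8*0.12)/12.108 = 0.042.
C1 = (dt + 2*K*X)/denom = (1.9 + 2*5.8*0.12)/12.108 = 0.2719.
C2 = (2*K*(1-X) - dt)/denom = 0.6862.
O2 = C0*I2 + C1*I1 + C2*O1
   = 0.042*156 + 0.2719*89 + 0.6862*85
   = 89.07 m^3/s.

89.07


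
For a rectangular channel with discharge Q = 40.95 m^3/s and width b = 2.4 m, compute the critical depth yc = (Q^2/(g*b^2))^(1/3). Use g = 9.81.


Using yc = (Q^2 / (g * b^2))^(1/3):
Q^2 = 40.95^2 = 1676.9.
g * b^2 = 9.81 * 2.4^2 = 9.81 * 5.76 = 56.51.
Q^2 / (g*b^2) = 1676.9 / 56.51 = 29.6744.
yc = 29.6744^(1/3) = 3.096 m.

3.096


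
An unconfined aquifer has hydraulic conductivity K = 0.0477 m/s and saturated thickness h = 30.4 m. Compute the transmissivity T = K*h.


Transmissivity is defined as T = K * h.
T = 0.0477 * 30.4
  = 1.4501 m^2/s.

1.4501


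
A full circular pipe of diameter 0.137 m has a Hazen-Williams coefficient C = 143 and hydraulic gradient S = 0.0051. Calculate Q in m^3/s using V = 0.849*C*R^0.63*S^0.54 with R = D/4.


For a full circular pipe, R = D/4 = 0.137/4 = 0.0343 m.
V = 0.849 * 143 * 0.0343^0.63 * 0.0051^0.54
  = 0.849 * 143 * 0.119354 * 0.057821
  = 0.8379 m/s.
Pipe area A = pi*D^2/4 = pi*0.137^2/4 = 0.0147 m^2.
Q = A * V = 0.0147 * 0.8379 = 0.0124 m^3/s.

0.0124


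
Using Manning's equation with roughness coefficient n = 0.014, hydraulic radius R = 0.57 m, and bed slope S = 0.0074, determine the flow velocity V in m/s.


Manning's equation gives V = (1/n) * R^(2/3) * S^(1/2).
First, compute R^(2/3) = 0.57^(2/3) = 0.6875.
Next, S^(1/2) = 0.0074^(1/2) = 0.086023.
Then 1/n = 1/0.014 = 71.43.
V = 71.43 * 0.6875 * 0.086023 = 4.2241 m/s.

4.2241


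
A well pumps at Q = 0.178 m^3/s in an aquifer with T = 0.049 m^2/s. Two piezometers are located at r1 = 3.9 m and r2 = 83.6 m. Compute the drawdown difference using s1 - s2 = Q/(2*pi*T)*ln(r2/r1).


Thiem equation: s1 - s2 = Q/(2*pi*T) * ln(r2/r1).
ln(r2/r1) = ln(83.6/3.9) = 3.0651.
Q/(2*pi*T) = 0.178 / (2*pi*0.049) = 0.178 / 0.3079 = 0.5782.
s1 - s2 = 0.5782 * 3.0651 = 1.7721 m.

1.7721


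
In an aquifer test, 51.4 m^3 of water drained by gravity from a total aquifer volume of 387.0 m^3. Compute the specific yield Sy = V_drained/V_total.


Specific yield Sy = Volume drained / Total volume.
Sy = 51.4 / 387.0
   = 0.1328.

0.1328


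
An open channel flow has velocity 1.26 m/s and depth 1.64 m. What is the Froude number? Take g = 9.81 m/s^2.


The Froude number is defined as Fr = V / sqrt(g*y).
g*y = 9.81 * 1.64 = 16.0884.
sqrt(g*y) = sqrt(16.0884) = 4.011.
Fr = 1.26 / 4.011 = 0.3141.

0.3141


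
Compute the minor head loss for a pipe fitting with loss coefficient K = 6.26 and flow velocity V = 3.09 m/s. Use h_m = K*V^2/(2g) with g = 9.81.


Minor loss formula: h_m = K * V^2/(2g).
V^2 = 3.09^2 = 9.5481.
V^2/(2g) = 9.5481 / 19.62 = 0.4867 m.
h_m = 6.26 * 0.4867 = 3.0464 m.

3.0464


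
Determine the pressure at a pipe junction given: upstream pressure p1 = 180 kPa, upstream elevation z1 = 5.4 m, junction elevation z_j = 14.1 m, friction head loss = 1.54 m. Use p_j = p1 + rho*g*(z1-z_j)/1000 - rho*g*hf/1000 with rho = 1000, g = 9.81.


Junction pressure: p_j = p1 + rho*g*(z1 - z_j)/1000 - rho*g*hf/1000.
Elevation term = 1000*9.81*(5.4 - 14.1)/1000 = -85.347 kPa.
Friction term = 1000*9.81*1.54/1000 = 15.107 kPa.
p_j = 180 + -85.347 - 15.107 = 79.55 kPa.

79.55


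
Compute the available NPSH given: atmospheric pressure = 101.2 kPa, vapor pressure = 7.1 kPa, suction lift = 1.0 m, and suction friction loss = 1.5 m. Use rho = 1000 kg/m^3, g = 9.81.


NPSHa = p_atm/(rho*g) - z_s - hf_s - p_vap/(rho*g).
p_atm/(rho*g) = 101.2*1000 / (1000*9.81) = 10.316 m.
p_vap/(rho*g) = 7.1*1000 / (1000*9.81) = 0.724 m.
NPSHa = 10.316 - 1.0 - 1.5 - 0.724
      = 7.09 m.

7.09


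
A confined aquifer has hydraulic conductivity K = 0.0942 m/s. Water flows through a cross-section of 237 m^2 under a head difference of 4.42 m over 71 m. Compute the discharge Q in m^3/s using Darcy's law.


Darcy's law: Q = K * A * i, where i = dh/L.
Hydraulic gradient i = 4.42 / 71 = 0.062254.
Q = 0.0942 * 237 * 0.062254
  = 1.3898 m^3/s.

1.3898


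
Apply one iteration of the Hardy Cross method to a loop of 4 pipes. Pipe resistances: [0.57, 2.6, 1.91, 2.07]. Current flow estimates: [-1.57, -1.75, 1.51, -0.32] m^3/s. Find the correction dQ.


Numerator terms (r*Q*|Q|): 0.57*-1.57*|-1.57| = -1.405; 2.6*-1.75*|-1.75| = -7.9625; 1.91*1.51*|1.51| = 4.355; 2.07*-0.32*|-0.32| = -0.212.
Sum of numerator = -5.2245.
Denominator terms (r*|Q|): 0.57*|-1.57| = 0.8949; 2.6*|-1.75| = 4.55; 1.91*|1.51| = 2.8841; 2.07*|-0.32| = 0.6624.
2 * sum of denominator = 2 * 8.9914 = 17.9828.
dQ = --5.2245 / 17.9828 = 0.2905 m^3/s.

0.2905


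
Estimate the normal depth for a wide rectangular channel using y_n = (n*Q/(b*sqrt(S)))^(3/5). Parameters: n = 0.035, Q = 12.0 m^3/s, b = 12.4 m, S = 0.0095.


We use the wide-channel approximation y_n = (n*Q/(b*sqrt(S)))^(3/5).
sqrt(S) = sqrt(0.0095) = 0.097468.
Numerator: n*Q = 0.035 * 12.0 = 0.42.
Denominator: b*sqrt(S) = 12.4 * 0.097468 = 1.208603.
arg = 0.3475.
y_n = 0.3475^(3/5) = 0.5304 m.

0.5304


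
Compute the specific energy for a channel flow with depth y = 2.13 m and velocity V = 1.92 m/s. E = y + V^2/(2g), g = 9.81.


Specific energy E = y + V^2/(2g).
Velocity head = V^2/(2g) = 1.92^2 / (2*9.81) = 3.6864 / 19.62 = 0.1879 m.
E = 2.13 + 0.1879 = 2.3179 m.

2.3179


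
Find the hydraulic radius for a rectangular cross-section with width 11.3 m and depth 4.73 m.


For a rectangular section:
Flow area A = b * y = 11.3 * 4.73 = 53.45 m^2.
Wetted perimeter P = b + 2y = 11.3 + 2*4.73 = 20.76 m.
Hydraulic radius R = A/P = 53.45 / 20.76 = 2.5746 m.

2.5746


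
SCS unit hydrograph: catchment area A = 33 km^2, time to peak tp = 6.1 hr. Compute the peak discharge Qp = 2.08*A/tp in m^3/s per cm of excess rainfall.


SCS formula: Qp = 2.08 * A / tp.
Qp = 2.08 * 33 / 6.1
   = 68.64 / 6.1
   = 11.25 m^3/s per cm.

11.25


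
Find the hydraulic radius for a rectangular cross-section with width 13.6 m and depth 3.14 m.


For a rectangular section:
Flow area A = b * y = 13.6 * 3.14 = 42.7 m^2.
Wetted perimeter P = b + 2y = 13.6 + 2*3.14 = 19.88 m.
Hydraulic radius R = A/P = 42.7 / 19.88 = 2.1481 m.

2.1481


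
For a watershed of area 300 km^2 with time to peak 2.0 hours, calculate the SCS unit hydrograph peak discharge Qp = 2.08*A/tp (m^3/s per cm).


SCS formula: Qp = 2.08 * A / tp.
Qp = 2.08 * 300 / 2.0
   = 624.0 / 2.0
   = 312.0 m^3/s per cm.

312.0


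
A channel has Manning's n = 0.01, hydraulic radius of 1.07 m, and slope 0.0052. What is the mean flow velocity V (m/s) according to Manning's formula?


Manning's equation gives V = (1/n) * R^(2/3) * S^(1/2).
First, compute R^(2/3) = 1.07^(2/3) = 1.0461.
Next, S^(1/2) = 0.0052^(1/2) = 0.072111.
Then 1/n = 1/0.01 = 100.0.
V = 100.0 * 1.0461 * 0.072111 = 7.5438 m/s.

7.5438


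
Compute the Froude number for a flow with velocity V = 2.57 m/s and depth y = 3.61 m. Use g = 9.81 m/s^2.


The Froude number is defined as Fr = V / sqrt(g*y).
g*y = 9.81 * 3.61 = 35.4141.
sqrt(g*y) = sqrt(35.4141) = 5.951.
Fr = 2.57 / 5.951 = 0.4319.

0.4319


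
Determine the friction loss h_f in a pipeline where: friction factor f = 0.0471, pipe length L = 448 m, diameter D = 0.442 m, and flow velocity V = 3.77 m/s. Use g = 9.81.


Darcy-Weisbach equation: h_f = f * (L/D) * V^2/(2g).
f * L/D = 0.0471 * 448/0.442 = 47.7394.
V^2/(2g) = 3.77^2 / (2*9.81) = 14.2129 / 19.62 = 0.7244 m.
h_f = 47.7394 * 0.7244 = 34.583 m.

34.583


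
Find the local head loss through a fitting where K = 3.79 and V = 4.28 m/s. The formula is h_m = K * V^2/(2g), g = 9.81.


Minor loss formula: h_m = K * V^2/(2g).
V^2 = 4.28^2 = 18.3184.
V^2/(2g) = 18.3184 / 19.62 = 0.9337 m.
h_m = 3.79 * 0.9337 = 3.5386 m.

3.5386


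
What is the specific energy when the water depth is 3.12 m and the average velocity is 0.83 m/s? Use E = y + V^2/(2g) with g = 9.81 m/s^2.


Specific energy E = y + V^2/(2g).
Velocity head = V^2/(2g) = 0.83^2 / (2*9.81) = 0.6889 / 19.62 = 0.0351 m.
E = 3.12 + 0.0351 = 3.1551 m.

3.1551


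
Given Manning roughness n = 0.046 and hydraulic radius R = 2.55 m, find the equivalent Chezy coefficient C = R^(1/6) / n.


The Chezy coefficient relates to Manning's n through C = R^(1/6) / n.
R^(1/6) = 2.55^(1/6) = 1.168844.
C = 1.168844 / 0.046 = 25.41 m^(1/2)/s.

25.41


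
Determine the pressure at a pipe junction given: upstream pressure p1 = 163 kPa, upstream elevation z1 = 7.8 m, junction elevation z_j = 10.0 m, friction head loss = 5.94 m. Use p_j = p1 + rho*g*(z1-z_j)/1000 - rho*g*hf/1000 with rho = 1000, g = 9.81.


Junction pressure: p_j = p1 + rho*g*(z1 - z_j)/1000 - rho*g*hf/1000.
Elevation term = 1000*9.81*(7.8 - 10.0)/1000 = -21.582 kPa.
Friction term = 1000*9.81*5.94/1000 = 58.271 kPa.
p_j = 163 + -21.582 - 58.271 = 83.15 kPa.

83.15


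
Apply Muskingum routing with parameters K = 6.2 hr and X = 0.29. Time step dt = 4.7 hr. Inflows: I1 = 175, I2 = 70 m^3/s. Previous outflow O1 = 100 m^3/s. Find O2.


Muskingum coefficients:
denom = 2*K*(1-X) + dt = 2*6.2*(1-0.29) + 4.7 = 13.504.
C0 = (dt - 2*K*X)/denom = (4.7 - 2*6.2*0.29)/13.504 = 0.0818.
C1 = (dt + 2*K*X)/denom = (4.7 + 2*6.2*0.29)/13.504 = 0.6143.
C2 = (2*K*(1-X) - dt)/denom = 0.3039.
O2 = C0*I2 + C1*I1 + C2*O1
   = 0.0818*70 + 0.6143*175 + 0.3039*100
   = 143.62 m^3/s.

143.62


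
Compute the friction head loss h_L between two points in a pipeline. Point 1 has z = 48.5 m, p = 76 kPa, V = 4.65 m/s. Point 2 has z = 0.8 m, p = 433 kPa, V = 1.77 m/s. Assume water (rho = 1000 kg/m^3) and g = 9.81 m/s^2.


Total head at each section: H = z + p/(rho*g) + V^2/(2g).
H1 = 48.5 + 76*1000/(1000*9.81) + 4.65^2/(2*9.81)
   = 48.5 + 7.747 + 1.1021
   = 57.349 m.
H2 = 0.8 + 433*1000/(1000*9.81) + 1.77^2/(2*9.81)
   = 0.8 + 44.139 + 0.1597
   = 45.098 m.
h_L = H1 - H2 = 57.349 - 45.098 = 12.251 m.

12.251


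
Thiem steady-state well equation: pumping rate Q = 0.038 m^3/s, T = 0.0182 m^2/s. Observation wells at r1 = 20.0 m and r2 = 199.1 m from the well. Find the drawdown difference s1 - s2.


Thiem equation: s1 - s2 = Q/(2*pi*T) * ln(r2/r1).
ln(r2/r1) = ln(199.1/20.0) = 2.2981.
Q/(2*pi*T) = 0.038 / (2*pi*0.0182) = 0.038 / 0.1144 = 0.3323.
s1 - s2 = 0.3323 * 2.2981 = 0.7637 m.

0.7637


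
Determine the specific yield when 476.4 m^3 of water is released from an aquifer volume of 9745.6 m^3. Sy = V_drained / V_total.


Specific yield Sy = Volume drained / Total volume.
Sy = 476.4 / 9745.6
   = 0.0489.

0.0489


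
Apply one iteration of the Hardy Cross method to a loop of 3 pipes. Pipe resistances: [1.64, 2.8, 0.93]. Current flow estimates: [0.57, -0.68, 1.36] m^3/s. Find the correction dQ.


Numerator terms (r*Q*|Q|): 1.64*0.57*|0.57| = 0.5328; 2.8*-0.68*|-0.68| = -1.2947; 0.93*1.36*|1.36| = 1.7201.
Sum of numerator = 0.9582.
Denominator terms (r*|Q|): 1.64*|0.57| = 0.9348; 2.8*|-0.68| = 1.904; 0.93*|1.36| = 1.2648.
2 * sum of denominator = 2 * 4.1036 = 8.2072.
dQ = -0.9582 / 8.2072 = -0.1168 m^3/s.

-0.1168


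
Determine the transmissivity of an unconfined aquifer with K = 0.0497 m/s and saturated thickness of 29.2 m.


Transmissivity is defined as T = K * h.
T = 0.0497 * 29.2
  = 1.4512 m^2/s.

1.4512


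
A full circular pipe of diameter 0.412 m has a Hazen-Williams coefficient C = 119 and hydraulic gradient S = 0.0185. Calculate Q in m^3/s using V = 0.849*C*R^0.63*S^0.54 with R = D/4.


For a full circular pipe, R = D/4 = 0.412/4 = 0.103 m.
V = 0.849 * 119 * 0.103^0.63 * 0.0185^0.54
  = 0.849 * 119 * 0.238829 * 0.115951
  = 2.7978 m/s.
Pipe area A = pi*D^2/4 = pi*0.412^2/4 = 0.1333 m^2.
Q = A * V = 0.1333 * 2.7978 = 0.373 m^3/s.

0.373


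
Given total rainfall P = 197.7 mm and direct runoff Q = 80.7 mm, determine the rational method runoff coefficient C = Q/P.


The runoff coefficient C = runoff depth / rainfall depth.
C = 80.7 / 197.7
  = 0.4082.

0.4082


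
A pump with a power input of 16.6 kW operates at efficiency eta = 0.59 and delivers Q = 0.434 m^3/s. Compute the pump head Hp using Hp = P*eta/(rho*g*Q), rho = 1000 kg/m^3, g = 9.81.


Pump head formula: Hp = P * eta / (rho * g * Q).
Numerator: P * eta = 16.6 * 1000 * 0.59 = 9794.0 W.
Denominator: rho * g * Q = 1000 * 9.81 * 0.434 = 4257.54.
Hp = 9794.0 / 4257.54 = 2.3 m.

2.3


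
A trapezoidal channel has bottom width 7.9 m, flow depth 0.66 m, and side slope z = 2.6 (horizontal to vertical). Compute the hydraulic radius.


For a trapezoidal section with side slope z:
A = (b + z*y)*y = (7.9 + 2.6*0.66)*0.66 = 6.347 m^2.
P = b + 2*y*sqrt(1 + z^2) = 7.9 + 2*0.66*sqrt(1 + 2.6^2) = 11.577 m.
R = A/P = 6.347 / 11.577 = 0.5482 m.

0.5482
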